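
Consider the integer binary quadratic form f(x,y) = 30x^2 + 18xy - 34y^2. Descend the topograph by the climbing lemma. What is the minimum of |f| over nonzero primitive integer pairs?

river: ρ → (-34,50,14)
river: ρ → (14,62,-10)
river: ρ → (-10,58,26)
river: ρ → (26,46,-22)
river: ρ → (-22,42,30)
river: ρ → (30,18,-34)
closes: descent 0, river 6
min |a| on river = 10

10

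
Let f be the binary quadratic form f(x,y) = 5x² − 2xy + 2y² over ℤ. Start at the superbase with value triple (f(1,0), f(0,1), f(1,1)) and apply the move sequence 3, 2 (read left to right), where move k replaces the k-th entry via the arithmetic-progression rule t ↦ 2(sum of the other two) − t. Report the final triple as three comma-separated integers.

start (5,2,5) = (f(1,0),f(0,1),f(1,1))
replace slot 3: 2·(5+2) − 5 = 9 → (5,2,9)
replace slot 2: 2·(5+9) − 2 = 26 → (5,26,9)

5,26,9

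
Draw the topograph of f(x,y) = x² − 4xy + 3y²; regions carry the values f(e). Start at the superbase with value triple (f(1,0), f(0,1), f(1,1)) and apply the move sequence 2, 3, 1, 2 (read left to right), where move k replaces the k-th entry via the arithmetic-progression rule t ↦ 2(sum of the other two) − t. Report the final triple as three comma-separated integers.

start (1,3,0) = (f(1,0),f(0,1),f(1,1))
replace slot 2: 2·(1+0) − 3 = -1 → (1,-1,0)
replace slot 3: 2·(1+(-1)) − 0 = 0 → (1,-1,0)
replace slot 1: 2·((-1)+0) − 1 = -3 → (-3,-1,0)
replace slot 2: 2·((-3)+0) − (-1) = -5 → (-3,-5,0)

-3,-5,0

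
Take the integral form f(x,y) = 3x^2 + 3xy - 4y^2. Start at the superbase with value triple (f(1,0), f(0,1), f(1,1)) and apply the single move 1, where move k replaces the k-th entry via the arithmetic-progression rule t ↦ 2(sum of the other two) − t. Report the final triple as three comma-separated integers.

start (3,-4,2) = (f(1,0),f(0,1),f(1,1))
replace slot 1: 2·((-4)+2) − 3 = -7 → (-7,-4,2)

-7,-4,2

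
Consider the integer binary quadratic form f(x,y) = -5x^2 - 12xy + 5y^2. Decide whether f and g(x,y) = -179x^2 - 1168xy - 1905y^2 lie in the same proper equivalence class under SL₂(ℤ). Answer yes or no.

D₁ = 244, D₂ = 244
river cycle of f (length 22): (5, 12, -5), (-5, 8, 9), (9, 10, -4), (-4, 14, 3), (3, 10, -12), (-12, 14, 1), (1, 14, -12), (-12, 10, 3), (3, 14, -4), (-4, 10, 9), … (12 more)
river cycle of g (length 22): (5, 12, -5), (-5, 8, 9), (9, 10, -4), (-4, 14, 3), (3, 10, -12), (-12, 14, 1), (1, 14, -12), (-12, 10, 3), (3, 14, -4), (-4, 10, 9), … (12 more)
cycles coincide ⇒ equivalent

yes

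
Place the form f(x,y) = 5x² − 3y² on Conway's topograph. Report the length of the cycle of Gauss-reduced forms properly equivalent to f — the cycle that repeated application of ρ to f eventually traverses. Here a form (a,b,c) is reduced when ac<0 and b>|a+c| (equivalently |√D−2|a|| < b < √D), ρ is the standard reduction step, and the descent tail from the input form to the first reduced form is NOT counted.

D = 60, ⌊√D⌋ = 7
descent: ρ → (-3,6,2)  [lands on river]
river: ρ → (2,6,-3)
ρ-cycle length = 2 (tail of 1 descent step not counted)

2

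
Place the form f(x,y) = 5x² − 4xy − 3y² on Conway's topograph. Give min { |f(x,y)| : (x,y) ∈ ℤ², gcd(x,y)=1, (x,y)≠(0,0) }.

descent: ρ → (-3,4,5)  [lands on river]
river: ρ → (5,6,-2)
river: ρ → (-2,6,5)
river: ρ → (5,4,-3)
river: ρ → (-3,8,1)
river: ρ → (1,8,-3)
closes: descent 1, river 6
min |a| on river = 1

1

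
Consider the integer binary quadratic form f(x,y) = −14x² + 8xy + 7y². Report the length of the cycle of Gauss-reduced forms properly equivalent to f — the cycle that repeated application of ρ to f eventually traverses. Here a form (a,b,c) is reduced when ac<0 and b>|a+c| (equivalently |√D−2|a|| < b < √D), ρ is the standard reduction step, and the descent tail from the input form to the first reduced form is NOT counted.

D = 456, ⌊√D⌋ = 21
river: ρ → (7,20,-2)
river: ρ → (-2,20,7)
river: ρ → (7,8,-14)
river: ρ → (-14,20,1)
river: ρ → (1,20,-14)
river: ρ → (-14,8,7)
ρ-cycle length = 6 (tail of 0 descent steps not counted)

6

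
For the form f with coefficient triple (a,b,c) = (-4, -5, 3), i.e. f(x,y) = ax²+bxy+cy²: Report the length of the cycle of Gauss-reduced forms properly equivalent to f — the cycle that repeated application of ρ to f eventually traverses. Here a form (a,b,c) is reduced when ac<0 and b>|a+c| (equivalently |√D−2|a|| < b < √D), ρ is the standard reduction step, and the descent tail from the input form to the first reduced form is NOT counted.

D = 73, ⌊√D⌋ = 8
descent: ρ → (3,5,-4)  [lands on river]
river: ρ → (-4,3,4)
river: ρ → (4,5,-3)
river: ρ → (-3,7,2)
river: ρ → (2,5,-6)
river: ρ → (-6,7,1)
river: ρ → (1,7,-6)
river: ρ → (-6,5,2)
river: ρ → (2,7,-3)
river: ρ → (-3,5,4)
river: ρ → (4,3,-4)
river: ρ → (-4,5,3)
river: ρ → (3,7,-2)
river: ρ → (-2,5,6)
river: ρ → (6,7,-1)
river: ρ → (-1,7,6)
river: ρ → (6,5,-2)
river: ρ → (-2,7,3)
ρ-cycle length = 18 (tail of 1 descent step not counted)

18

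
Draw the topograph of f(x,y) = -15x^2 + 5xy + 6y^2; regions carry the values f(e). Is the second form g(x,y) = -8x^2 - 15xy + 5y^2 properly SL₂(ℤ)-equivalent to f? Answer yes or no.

D₁ = 385, D₂ = 385
river cycle of f (length 12): (6, 19, -1), (-1, 19, 6), (6, 17, -4), (-4, 15, 10), (10, 5, -9), (-9, 13, 6), (6, 11, -11), (-11, 11, 6), (6, 13, -9), (-9, 5, 10), … (2 more)
river cycle of g (length 10): (5, 15, -8), (-8, 17, 3), (3, 19, -2), (-2, 17, 12), (12, 7, -7), (-7, 7, 12), (12, 17, -2), (-2, 19, 3), (3, 17, -8), (-8, 15, 5)
cycles differ ⇒ inequivalent

no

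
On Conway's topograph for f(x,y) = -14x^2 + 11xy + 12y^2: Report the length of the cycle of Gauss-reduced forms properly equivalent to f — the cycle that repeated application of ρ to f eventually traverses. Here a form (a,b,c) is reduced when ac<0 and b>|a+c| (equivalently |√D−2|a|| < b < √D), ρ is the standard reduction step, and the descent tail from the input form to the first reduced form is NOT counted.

D = 793, ⌊√D⌋ = 28
river: ρ → (12,13,-13)
river: ρ → (-13,13,12)
river: ρ → (12,11,-14)
river: ρ → (-14,17,9)
river: ρ → (9,19,-12)
river: ρ → (-12,5,16)
river: ρ → (16,27,-1)
river: ρ → (-1,27,16)
river: ρ → (16,5,-12)
river: ρ → (-12,19,9)
river: ρ → (9,17,-14)
river: ρ → (-14,11,12)
ρ-cycle length = 12 (tail of 0 descent steps not counted)

12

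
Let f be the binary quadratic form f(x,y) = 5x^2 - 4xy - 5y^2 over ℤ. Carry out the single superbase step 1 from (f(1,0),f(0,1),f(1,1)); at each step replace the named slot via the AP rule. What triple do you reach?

start (5,-5,-4) = (f(1,0),f(0,1),f(1,1))
replace slot 1: 2·((-5)+(-4)) − 5 = -23 → (-23,-5,-4)

-23,-5,-4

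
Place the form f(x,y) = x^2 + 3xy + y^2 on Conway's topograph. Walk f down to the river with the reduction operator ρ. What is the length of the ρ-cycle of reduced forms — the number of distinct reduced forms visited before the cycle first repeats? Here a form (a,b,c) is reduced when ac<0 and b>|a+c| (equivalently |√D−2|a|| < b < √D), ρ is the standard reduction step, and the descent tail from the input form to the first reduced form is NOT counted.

D = 5, ⌊√D⌋ = 2
descent: ρ → (1,1,-1)  [lands on river]
river: ρ → (-1,1,1)
ρ-cycle length = 2 (tail of 1 descent step not counted)

2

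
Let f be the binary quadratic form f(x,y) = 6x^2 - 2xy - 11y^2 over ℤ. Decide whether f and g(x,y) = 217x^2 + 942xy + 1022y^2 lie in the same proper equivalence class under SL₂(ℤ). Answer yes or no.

D₁ = 268, D₂ = 268
river cycle of f (length 10): (6, 10, -7), (-7, 4, 9), (9, 14, -2), (-2, 14, 9), (9, 4, -7), (-7, 10, 6), (6, 14, -3), (-3, 16, 1), (1, 16, -3), (-3, 14, 6)
river cycle of g (length 10): (6, 10, -7), (-7, 4, 9), (9, 14, -2), (-2, 14, 9), (9, 4, -7), (-7, 10, 6), (6, 14, -3), (-3, 16, 1), (1, 16, -3), (-3, 14, 6)
cycles coincide ⇒ equivalent

yes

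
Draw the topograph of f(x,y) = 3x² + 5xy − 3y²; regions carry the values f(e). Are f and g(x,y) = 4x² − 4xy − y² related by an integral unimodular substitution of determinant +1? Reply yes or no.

D₁ = 61, D₂ = 32
discriminants differ ⇒ not SL₂(ℤ)-equivalent

no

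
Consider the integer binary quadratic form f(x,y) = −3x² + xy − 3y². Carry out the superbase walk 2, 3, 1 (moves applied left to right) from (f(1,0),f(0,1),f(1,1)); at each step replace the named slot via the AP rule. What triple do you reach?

start (-3,-3,-5) = (f(1,0),f(0,1),f(1,1))
replace slot 2: 2·((-3)+(-5)) − (-3) = -13 → (-3,-13,-5)
replace slot 3: 2·((-3)+(-13)) − (-5) = -27 → (-3,-13,-27)
replace slot 1: 2·((-13)+(-27)) − (-3) = -77 → (-77,-13,-27)

-77,-13,-27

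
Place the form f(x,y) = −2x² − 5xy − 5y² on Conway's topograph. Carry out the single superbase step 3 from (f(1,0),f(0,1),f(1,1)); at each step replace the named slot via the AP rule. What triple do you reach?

start (-2,-5,-12) = (f(1,0),f(0,1),f(1,1))
replace slot 3: 2·((-2)+(-5)) − (-12) = -2 → (-2,-5,-2)

-2,-5,-2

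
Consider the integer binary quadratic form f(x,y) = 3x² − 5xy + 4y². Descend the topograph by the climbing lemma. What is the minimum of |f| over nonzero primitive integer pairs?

translate: b→1 (≡-5 mod 6), so (3,-5,4)→(3,1,2)
flip: (3,1,2)→(2,-1,3)
reduced (well bottom): (2,-1,3) with a≤c, −a<b≤a
well minimum = a = 2

2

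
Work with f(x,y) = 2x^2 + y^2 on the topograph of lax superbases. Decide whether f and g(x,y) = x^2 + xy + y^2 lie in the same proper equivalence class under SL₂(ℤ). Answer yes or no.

D₁ = -8, D₂ = -3
discriminants differ ⇒ not SL₂(ℤ)-equivalent

no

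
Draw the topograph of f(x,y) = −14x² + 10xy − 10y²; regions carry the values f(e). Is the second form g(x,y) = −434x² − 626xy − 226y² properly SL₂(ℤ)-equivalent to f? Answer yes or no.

D₁ = -460, D₂ = -460
f is negative-definite; reduce −f:
−f: flip: (14,-10,10)→(10,10,14)
−f: reduced (well bottom): (10,10,14) with a≤c, −a<b≤a
flip sign back: reduced form of f is (-10,-10,-14)
g is negative-definite; reduce −g:
−g: translate: b→-242 (≡626 mod 868), so (434,626,226)→(434,-242,34)
−g: flip: (434,-242,34)→(34,242,434)
−g: translate: b→-30 (≡242 mod 68), so (34,242,434)→(34,-30,10)
−g: flip: (34,-30,10)→(10,30,34)
−g: translate: b→10 (≡30 mod 20), so (10,30,34)→(10,10,14)
−g: reduced (well bottom): (10,10,14) with a≤c, −a<b≤a
flip sign back: reduced form of g is (-10,-10,-14)
reduced forms (-10, -10, -14) vs (-10, -10, -14) ⇒ equivalent

yes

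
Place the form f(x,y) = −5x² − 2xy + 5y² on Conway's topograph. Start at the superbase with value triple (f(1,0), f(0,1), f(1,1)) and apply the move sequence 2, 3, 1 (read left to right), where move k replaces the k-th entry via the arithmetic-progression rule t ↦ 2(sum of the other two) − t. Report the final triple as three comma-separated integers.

start (-5,5,-2) = (f(1,0),f(0,1),f(1,1))
replace slot 2: 2·((-5)+(-2)) − 5 = -19 → (-5,-19,-2)
replace slot 3: 2·((-5)+(-19)) − (-2) = -46 → (-5,-19,-46)
replace slot 1: 2·((-19)+(-46)) − (-5) = -125 → (-125,-19,-46)

-125,-19,-46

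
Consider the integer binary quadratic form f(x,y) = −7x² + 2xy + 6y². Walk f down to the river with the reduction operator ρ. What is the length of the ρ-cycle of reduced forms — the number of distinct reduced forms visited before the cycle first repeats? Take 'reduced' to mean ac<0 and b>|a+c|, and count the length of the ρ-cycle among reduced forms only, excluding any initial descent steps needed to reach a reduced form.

D = 172, ⌊√D⌋ = 13
river: ρ → (6,10,-3)
river: ρ → (-3,8,9)
river: ρ → (9,10,-2)
river: ρ → (-2,10,9)
river: ρ → (9,8,-3)
river: ρ → (-3,10,6)
river: ρ → (6,2,-7)
river: ρ → (-7,12,1)
river: ρ → (1,12,-7)
river: ρ → (-7,2,6)
ρ-cycle length = 10 (tail of 0 descent steps not counted)

10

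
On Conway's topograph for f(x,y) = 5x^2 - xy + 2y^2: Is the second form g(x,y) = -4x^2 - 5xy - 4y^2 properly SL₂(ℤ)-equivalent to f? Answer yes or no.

D₁ = -39, D₂ = -39
f: flip: (5,-1,2)→(2,1,5)
f: reduced (well bottom): (2,1,5) with a≤c, −a<b≤a
g is negative-definite; reduce −g:
−g: translate: b→-3 (≡5 mod 8), so (4,5,4)→(4,-3,3)
−g: flip: (4,-3,3)→(3,3,4)
−g: reduced (well bottom): (3,3,4) with a≤c, −a<b≤a
flip sign back: reduced form of g is (-3,-3,-4)
reduced forms (2, 1, 5) vs (-3, -3, -4) ⇒ inequivalent

no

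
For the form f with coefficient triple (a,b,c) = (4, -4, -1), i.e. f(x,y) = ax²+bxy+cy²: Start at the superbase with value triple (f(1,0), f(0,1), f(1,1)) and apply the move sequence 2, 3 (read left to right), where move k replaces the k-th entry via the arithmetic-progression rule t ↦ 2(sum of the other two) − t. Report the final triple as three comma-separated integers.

start (4,-1,-1) = (f(1,0),f(0,1),f(1,1))
replace slot 2: 2·(4+(-1)) − (-1) = 7 → (4,7,-1)
replace slot 3: 2·(4+7) − (-1) = 23 → (4,7,23)

4,7,23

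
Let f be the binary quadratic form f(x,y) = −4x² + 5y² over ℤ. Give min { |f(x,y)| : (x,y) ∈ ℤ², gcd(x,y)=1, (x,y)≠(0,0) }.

descent: ρ → (5,0,-4)
descent: ρ → (-4,8,1)  [lands on river]
river: ρ → (1,8,-4)
closes: descent 2, river 2
min |a| on river = 1

1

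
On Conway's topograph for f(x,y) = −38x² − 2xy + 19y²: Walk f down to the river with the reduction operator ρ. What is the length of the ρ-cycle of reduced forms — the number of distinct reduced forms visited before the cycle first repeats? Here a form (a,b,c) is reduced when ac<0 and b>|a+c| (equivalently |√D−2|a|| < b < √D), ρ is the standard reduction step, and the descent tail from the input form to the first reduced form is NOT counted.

D = 2892, ⌊√D⌋ = 53
descent: ρ → (19,40,-17)  [lands on river]
river: ρ → (-17,28,31)
river: ρ → (31,34,-14)
river: ρ → (-14,50,7)
river: ρ → (7,48,-21)
river: ρ → (-21,36,19)
ρ-cycle length = 6 (tail of 1 descent step not counted)

6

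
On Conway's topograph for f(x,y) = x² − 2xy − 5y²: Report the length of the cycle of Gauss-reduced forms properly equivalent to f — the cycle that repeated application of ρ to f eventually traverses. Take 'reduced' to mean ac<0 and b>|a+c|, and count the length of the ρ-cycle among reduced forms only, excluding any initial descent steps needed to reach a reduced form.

D = 24, ⌊√D⌋ = 4
descent: ρ → (-5,2,1)
descent: ρ → (1,4,-2)  [lands on river]
river: ρ → (-2,4,1)
ρ-cycle length = 2 (tail of 2 descent steps not counted)

2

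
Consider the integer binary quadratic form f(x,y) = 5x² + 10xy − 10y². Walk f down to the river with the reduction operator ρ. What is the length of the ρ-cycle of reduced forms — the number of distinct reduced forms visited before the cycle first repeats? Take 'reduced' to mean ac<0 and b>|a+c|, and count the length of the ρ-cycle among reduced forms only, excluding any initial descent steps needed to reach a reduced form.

D = 300, ⌊√D⌋ = 17
river: ρ → (-10,10,5)
river: ρ → (5,10,-10)
ρ-cycle length = 2 (tail of 0 descent steps not counted)

2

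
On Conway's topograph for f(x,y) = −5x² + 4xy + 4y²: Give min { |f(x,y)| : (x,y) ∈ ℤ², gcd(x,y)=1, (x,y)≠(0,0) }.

river: ρ → (4,4,-5)
river: ρ → (-5,6,3)
river: ρ → (3,6,-5)
river: ρ → (-5,4,4)
closes: descent 0, river 4
min |a| on river = 3

3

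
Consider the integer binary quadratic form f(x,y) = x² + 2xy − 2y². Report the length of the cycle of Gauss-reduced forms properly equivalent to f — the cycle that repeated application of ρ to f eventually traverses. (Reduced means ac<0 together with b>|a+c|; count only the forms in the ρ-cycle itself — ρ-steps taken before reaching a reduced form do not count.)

D = 12, ⌊√D⌋ = 3
river: ρ → (-2,2,1)
river: ρ → (1,2,-2)
ρ-cycle length = 2 (tail of 0 descent steps not counted)

2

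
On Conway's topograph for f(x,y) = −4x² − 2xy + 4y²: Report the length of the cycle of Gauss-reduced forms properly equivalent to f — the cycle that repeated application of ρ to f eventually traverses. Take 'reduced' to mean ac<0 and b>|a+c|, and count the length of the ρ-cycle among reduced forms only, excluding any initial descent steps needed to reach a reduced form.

D = 68, ⌊√D⌋ = 8
descent: ρ → (4,2,-4)  [lands on river]
river: ρ → (-4,6,2)
river: ρ → (2,6,-4)
river: ρ → (-4,2,4)
river: ρ → (4,6,-2)
river: ρ → (-2,6,4)
ρ-cycle length = 6 (tail of 1 descent step not counted)

6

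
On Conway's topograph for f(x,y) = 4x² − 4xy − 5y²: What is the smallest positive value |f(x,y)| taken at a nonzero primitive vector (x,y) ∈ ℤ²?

descent: ρ → (-5,4,4)  [lands on river]
river: ρ → (4,4,-5)
river: ρ → (-5,6,3)
river: ρ → (3,6,-5)
closes: descent 1, river 4
min |a| on river = 3

3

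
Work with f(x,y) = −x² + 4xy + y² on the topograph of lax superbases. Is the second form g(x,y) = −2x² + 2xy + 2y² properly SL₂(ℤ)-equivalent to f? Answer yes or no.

D₁ = 20, D₂ = 20
river cycle of f (length 2): (1, 4, -1), (-1, 4, 1)
river cycle of g (length 2): (2, 2, -2), (-2, 2, 2)
cycles differ ⇒ inequivalent

no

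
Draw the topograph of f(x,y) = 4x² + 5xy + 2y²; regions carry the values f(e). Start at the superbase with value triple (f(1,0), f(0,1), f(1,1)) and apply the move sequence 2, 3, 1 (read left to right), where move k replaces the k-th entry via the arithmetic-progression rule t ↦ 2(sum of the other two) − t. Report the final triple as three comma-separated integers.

start (4,2,11) = (f(1,0),f(0,1),f(1,1))
replace slot 2: 2·(4+11) − 2 = 28 → (4,28,11)
replace slot 3: 2·(4+28) − 11 = 53 → (4,28,53)
replace slot 1: 2·(28+53) − 4 = 158 → (158,28,53)

158,28,53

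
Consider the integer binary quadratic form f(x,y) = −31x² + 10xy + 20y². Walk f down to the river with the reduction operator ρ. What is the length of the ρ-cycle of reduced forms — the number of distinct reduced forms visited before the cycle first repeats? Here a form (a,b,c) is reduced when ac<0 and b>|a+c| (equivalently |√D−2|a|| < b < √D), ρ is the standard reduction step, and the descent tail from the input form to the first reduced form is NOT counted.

D = 2580, ⌊√D⌋ = 50
descent: ρ → (20,30,-21)  [lands on river]
river: ρ → (-21,12,29)
river: ρ → (29,46,-4)
river: ρ → (-4,50,5)
river: ρ → (5,50,-4)
river: ρ → (-4,46,29)
river: ρ → (29,12,-21)
river: ρ → (-21,30,20)
river: ρ → (20,50,-1)
river: ρ → (-1,50,20)
ρ-cycle length = 10 (tail of 1 descent step not counted)

10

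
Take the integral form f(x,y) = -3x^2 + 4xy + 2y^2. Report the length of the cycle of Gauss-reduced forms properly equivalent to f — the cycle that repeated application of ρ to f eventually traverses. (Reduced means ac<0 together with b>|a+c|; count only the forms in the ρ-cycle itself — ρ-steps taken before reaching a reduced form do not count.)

D = 40, ⌊√D⌋ = 6
river: ρ → (2,4,-3)
river: ρ → (-3,2,3)
river: ρ → (3,4,-2)
river: ρ → (-2,4,3)
river: ρ → (3,2,-3)
river: ρ → (-3,4,2)
ρ-cycle length = 6 (tail of 0 descent steps not counted)

6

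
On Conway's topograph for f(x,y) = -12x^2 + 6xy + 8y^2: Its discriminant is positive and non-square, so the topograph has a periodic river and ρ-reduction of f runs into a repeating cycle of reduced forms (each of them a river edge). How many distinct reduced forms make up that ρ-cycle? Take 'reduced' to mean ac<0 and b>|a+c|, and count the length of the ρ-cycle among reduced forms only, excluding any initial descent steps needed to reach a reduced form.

D = 420, ⌊√D⌋ = 20
river: ρ → (8,10,-10)
river: ρ → (-10,10,8)
river: ρ → (8,6,-12)
river: ρ → (-12,18,2)
river: ρ → (2,18,-12)
river: ρ → (-12,6,8)
ρ-cycle length = 6 (tail of 0 descent steps not counted)

6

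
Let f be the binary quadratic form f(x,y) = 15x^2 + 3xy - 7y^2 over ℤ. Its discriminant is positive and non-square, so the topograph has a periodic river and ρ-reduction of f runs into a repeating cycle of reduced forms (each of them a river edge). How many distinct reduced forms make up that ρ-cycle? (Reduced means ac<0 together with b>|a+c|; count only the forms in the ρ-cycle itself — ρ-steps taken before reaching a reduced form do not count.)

D = 429, ⌊√D⌋ = 20
descent: ρ → (-7,11,11)  [lands on river]
river: ρ → (11,11,-7)
river: ρ → (-7,17,5)
river: ρ → (5,13,-13)
river: ρ → (-13,13,5)
river: ρ → (5,17,-7)
ρ-cycle length = 6 (tail of 1 descent step not counted)

6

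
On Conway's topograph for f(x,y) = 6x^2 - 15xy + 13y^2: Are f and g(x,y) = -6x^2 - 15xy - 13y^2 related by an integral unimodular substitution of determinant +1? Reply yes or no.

D₁ = -87, D₂ = -87
f: translate: b→-3 (≡-15 mod 12), so (6,-15,13)→(6,-3,4)
f: flip: (6,-3,4)→(4,3,6)
f: reduced (well bottom): (4,3,6) with a≤c, −a<b≤a
g is negative-definite; reduce −g:
−g: translate: b→3 (≡15 mod 12), so (6,15,13)→(6,3,4)
−g: flip: (6,3,4)→(4,-3,6)
−g: reduced (well bottom): (4,-3,6) with a≤c, −a<b≤a
flip sign back: reduced form of g is (-4,3,-6)
reduced forms (4, 3, 6) vs (-4, 3, -6) ⇒ inequivalent

no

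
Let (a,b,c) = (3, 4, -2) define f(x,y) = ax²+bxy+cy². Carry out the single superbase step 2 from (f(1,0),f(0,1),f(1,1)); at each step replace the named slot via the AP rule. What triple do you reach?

start (3,-2,5) = (f(1,0),f(0,1),f(1,1))
replace slot 2: 2·(3+5) − (-2) = 18 → (3,18,5)

3,18,5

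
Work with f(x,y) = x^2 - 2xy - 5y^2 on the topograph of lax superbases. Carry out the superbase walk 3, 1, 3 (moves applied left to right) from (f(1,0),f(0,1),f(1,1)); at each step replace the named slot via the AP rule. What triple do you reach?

start (1,-5,-6) = (f(1,0),f(0,1),f(1,1))
replace slot 3: 2·(1+(-5)) − (-6) = -2 → (1,-5,-2)
replace slot 1: 2·((-5)+(-2)) − 1 = -15 → (-15,-5,-2)
replace slot 3: 2·((-15)+(-5)) − (-2) = -38 → (-15,-5,-38)

-15,-5,-38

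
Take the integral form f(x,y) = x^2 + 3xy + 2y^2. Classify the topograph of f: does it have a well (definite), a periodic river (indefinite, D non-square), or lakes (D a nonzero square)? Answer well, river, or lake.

D = b²−4ac = 3² − 4·1·2 = 1
D = 1² is a perfect square ⇒ form factors over ℤ ⇒ lakes

lake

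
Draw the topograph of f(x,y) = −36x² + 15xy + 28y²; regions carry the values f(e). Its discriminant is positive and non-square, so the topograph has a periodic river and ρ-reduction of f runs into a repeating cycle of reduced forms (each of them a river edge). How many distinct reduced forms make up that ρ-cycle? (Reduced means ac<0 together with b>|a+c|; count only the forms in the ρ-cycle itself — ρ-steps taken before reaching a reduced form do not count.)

D = 4257, ⌊√D⌋ = 65
river: ρ → (28,41,-23)
river: ρ → (-23,51,18)
river: ρ → (18,57,-14)
river: ρ → (-14,55,22)
river: ρ → (22,33,-36)
river: ρ → (-36,39,19)
river: ρ → (19,37,-38)
river: ρ → (-38,39,18)
river: ρ → (18,33,-44)
river: ρ → (-44,55,7)
river: ρ → (7,57,-36)
river: ρ → (-36,15,28)
ρ-cycle length = 12 (tail of 0 descent steps not counted)

12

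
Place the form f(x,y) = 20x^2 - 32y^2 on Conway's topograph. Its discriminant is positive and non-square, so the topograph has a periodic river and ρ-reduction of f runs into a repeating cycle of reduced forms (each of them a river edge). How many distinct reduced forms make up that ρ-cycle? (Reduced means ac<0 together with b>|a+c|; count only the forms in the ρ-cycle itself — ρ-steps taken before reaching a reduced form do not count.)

D = 2560, ⌊√D⌋ = 50
descent: ρ → (-32,0,20)
descent: ρ → (20,40,-12)  [lands on river]
river: ρ → (-12,32,32)
river: ρ → (32,32,-12)
river: ρ → (-12,40,20)
ρ-cycle length = 4 (tail of 2 descent steps not counted)

4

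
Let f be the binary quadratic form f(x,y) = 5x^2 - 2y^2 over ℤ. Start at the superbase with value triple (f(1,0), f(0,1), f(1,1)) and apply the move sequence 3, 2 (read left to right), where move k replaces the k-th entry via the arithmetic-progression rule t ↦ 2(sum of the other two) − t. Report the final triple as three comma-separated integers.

start (5,-2,3) = (f(1,0),f(0,1),f(1,1))
replace slot 3: 2·(5+(-2)) − 3 = 3 → (5,-2,3)
replace slot 2: 2·(5+3) − (-2) = 18 → (5,18,3)

5,18,3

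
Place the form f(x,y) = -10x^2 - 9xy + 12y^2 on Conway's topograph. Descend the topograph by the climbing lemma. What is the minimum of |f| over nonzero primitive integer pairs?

descent: ρ → (12,9,-10)  [lands on river]
river: ρ → (-10,11,11)
river: ρ → (11,11,-10)
river: ρ → (-10,9,12)
river: ρ → (12,15,-7)
river: ρ → (-7,13,14)
river: ρ → (14,15,-6)
river: ρ → (-6,21,5)
river: ρ → (5,19,-10)
river: ρ → (-10,21,3)
river: ρ → (3,21,-10)
river: ρ → (-10,19,5)
river: ρ → (5,21,-6)
river: ρ → (-6,15,14)
river: ρ → (14,13,-7)
river: ρ → (-7,15,12)
closes: descent 1, river 16
min |a| on river = 3

3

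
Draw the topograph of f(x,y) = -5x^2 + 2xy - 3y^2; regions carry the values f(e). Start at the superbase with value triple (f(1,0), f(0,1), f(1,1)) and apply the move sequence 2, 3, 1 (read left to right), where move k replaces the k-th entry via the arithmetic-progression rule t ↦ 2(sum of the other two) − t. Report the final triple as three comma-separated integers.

start (-5,-3,-6) = (f(1,0),f(0,1),f(1,1))
replace slot 2: 2·((-5)+(-6)) − (-3) = -19 → (-5,-19,-6)
replace slot 3: 2·((-5)+(-19)) − (-6) = -42 → (-5,-19,-42)
replace slot 1: 2·((-19)+(-42)) − (-5) = -117 → (-117,-19,-42)

-117,-19,-42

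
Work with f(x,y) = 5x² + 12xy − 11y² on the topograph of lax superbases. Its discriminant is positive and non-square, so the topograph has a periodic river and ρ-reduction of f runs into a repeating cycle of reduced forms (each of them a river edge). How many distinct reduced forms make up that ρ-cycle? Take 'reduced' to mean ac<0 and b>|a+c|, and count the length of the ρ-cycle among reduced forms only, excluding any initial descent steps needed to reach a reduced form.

D = 364, ⌊√D⌋ = 19
river: ρ → (-11,10,6)
river: ρ → (6,14,-7)
river: ρ → (-7,14,6)
river: ρ → (6,10,-11)
river: ρ → (-11,12,5)
river: ρ → (5,18,-2)
river: ρ → (-2,18,5)
river: ρ → (5,12,-11)
ρ-cycle length = 8 (tail of 0 descent steps not counted)

8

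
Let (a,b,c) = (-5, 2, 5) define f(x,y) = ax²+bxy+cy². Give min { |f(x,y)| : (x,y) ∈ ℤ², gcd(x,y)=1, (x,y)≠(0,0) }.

river: ρ → (5,8,-2)
river: ρ → (-2,8,5)
river: ρ → (5,2,-5)
river: ρ → (-5,8,2)
river: ρ → (2,8,-5)
river: ρ → (-5,2,5)
closes: descent 0, river 6
min |a| on river = 2

2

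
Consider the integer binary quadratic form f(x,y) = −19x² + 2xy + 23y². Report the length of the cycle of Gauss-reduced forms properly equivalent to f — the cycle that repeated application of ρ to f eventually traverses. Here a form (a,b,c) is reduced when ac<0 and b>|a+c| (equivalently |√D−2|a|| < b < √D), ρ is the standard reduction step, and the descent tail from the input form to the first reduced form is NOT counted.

D = 1752, ⌊√D⌋ = 41
descent: ρ → (23,-2,-19)
descent: ρ → (-19,40,2)  [lands on river]
river: ρ → (2,40,-19)
river: ρ → (-19,36,6)
river: ρ → (6,36,-19)
ρ-cycle length = 4 (tail of 2 descent steps not counted)

4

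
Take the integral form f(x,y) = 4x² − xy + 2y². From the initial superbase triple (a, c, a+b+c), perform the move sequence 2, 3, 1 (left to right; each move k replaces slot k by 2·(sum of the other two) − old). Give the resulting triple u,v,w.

start (4,2,5) = (f(1,0),f(0,1),f(1,1))
replace slot 2: 2·(4+5) − 2 = 16 → (4,16,5)
replace slot 3: 2·(4+16) − 5 = 35 → (4,16,35)
replace slot 1: 2·(16+35) − 4 = 98 → (98,16,35)

98,16,35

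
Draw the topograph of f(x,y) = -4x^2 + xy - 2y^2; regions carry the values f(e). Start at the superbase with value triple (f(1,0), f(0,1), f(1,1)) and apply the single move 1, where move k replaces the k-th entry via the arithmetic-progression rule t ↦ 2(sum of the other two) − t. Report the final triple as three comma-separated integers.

start (-4,-2,-5) = (f(1,0),f(0,1),f(1,1))
replace slot 1: 2·((-2)+(-5)) − (-4) = -10 → (-10,-2,-5)

-10,-2,-5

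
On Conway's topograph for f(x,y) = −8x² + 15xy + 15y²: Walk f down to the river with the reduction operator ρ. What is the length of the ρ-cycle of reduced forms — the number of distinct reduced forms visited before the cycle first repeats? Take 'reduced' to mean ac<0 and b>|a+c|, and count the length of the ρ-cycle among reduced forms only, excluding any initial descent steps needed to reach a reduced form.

D = 705, ⌊√D⌋ = 26
river: ρ → (15,15,-8)
river: ρ → (-8,17,13)
river: ρ → (13,9,-12)
river: ρ → (-12,15,10)
river: ρ → (10,25,-2)
river: ρ → (-2,23,22)
river: ρ → (22,21,-3)
river: ρ → (-3,21,22)
river: ρ → (22,23,-2)
river: ρ → (-2,25,10)
river: ρ → (10,15,-12)
river: ρ → (-12,9,13)
river: ρ → (13,17,-8)
river: ρ → (-8,15,15)
ρ-cycle length = 14 (tail of 0 descent steps not counted)

14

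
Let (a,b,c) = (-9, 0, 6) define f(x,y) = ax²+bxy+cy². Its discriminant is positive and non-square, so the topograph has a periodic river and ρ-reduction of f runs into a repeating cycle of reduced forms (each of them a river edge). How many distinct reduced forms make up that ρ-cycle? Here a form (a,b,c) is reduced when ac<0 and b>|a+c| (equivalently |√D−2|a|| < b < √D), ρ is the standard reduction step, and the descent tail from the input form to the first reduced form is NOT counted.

D = 216, ⌊√D⌋ = 14
descent: ρ → (6,12,-3)  [lands on river]
river: ρ → (-3,12,6)
ρ-cycle length = 2 (tail of 1 descent step not counted)

2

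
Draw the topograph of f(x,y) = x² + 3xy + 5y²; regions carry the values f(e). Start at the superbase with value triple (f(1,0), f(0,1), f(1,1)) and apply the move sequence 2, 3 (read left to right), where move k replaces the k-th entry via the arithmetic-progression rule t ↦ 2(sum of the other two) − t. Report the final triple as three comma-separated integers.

start (1,5,9) = (f(1,0),f(0,1),f(1,1))
replace slot 2: 2·(1+9) − 5 = 15 → (1,15,9)
replace slot 3: 2·(1+15) − 9 = 23 → (1,15,23)

1,15,23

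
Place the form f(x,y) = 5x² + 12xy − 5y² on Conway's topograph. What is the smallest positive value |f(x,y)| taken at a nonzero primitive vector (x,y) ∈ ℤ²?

river: ρ → (-5,8,9)
river: ρ → (9,10,-4)
river: ρ → (-4,14,3)
river: ρ → (3,10,-12)
river: ρ → (-12,14,1)
river: ρ → (1,14,-12)
river: ρ → (-12,10,3)
river: ρ → (3,14,-4)
river: ρ → (-4,10,9)
river: ρ → (9,8,-5)
river: ρ → (-5,12,5)
river: ρ → (5,8,-9)
river: ρ → (-9,10,4)
river: ρ → (4,14,-3)
river: ρ → (-3,10,12)
river: ρ → (12,14,-1)
river: ρ → (-1,14,12)
river: ρ → (12,10,-3)
river: ρ → (-3,14,4)
river: ρ → (4,10,-9)
river: ρ → (-9,8,5)
river: ρ → (5,12,-5)
closes: descent 0, river 22
min |a| on river = 1

1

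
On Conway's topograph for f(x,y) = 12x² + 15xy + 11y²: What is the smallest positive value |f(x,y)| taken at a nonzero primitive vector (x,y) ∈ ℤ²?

translate: b→-9 (≡15 mod 24), so (12,15,11)→(12,-9,8)
flip: (12,-9,8)→(8,9,12)
translate: b→-7 (≡9 mod 16), so (8,9,12)→(8,-7,11)
reduced (well bottom): (8,-7,11) with a≤c, −a<b≤a
well minimum = a = 8

8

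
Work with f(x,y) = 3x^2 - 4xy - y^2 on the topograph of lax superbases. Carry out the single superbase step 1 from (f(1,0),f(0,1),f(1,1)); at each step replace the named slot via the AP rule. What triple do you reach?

start (3,-1,-2) = (f(1,0),f(0,1),f(1,1))
replace slot 1: 2·((-1)+(-2)) − 3 = -9 → (-9,-1,-2)

-9,-1,-2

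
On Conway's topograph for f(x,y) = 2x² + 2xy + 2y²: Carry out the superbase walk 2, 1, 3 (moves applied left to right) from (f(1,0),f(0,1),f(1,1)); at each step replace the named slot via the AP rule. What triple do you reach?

start (2,2,6) = (f(1,0),f(0,1),f(1,1))
replace slot 2: 2·(2+6) − 2 = 14 → (2,14,6)
replace slot 1: 2·(14+6) − 2 = 38 → (38,14,6)
replace slot 3: 2·(38+14) − 6 = 98 → (38,14,98)

38,14,98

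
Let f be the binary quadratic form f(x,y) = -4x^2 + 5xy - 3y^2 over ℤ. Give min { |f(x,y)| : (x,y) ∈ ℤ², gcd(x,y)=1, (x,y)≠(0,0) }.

translate: b→3 (≡-5 mod 8), so (4,-5,3)→(4,3,2)
flip: (4,3,2)→(2,-3,4)
translate: b→1 (≡-3 mod 4), so (2,-3,4)→(2,1,3)
reduced (well bottom): (2,1,3) with a≤c, −a<b≤a
well minimum |f| = |-2| = 2 (negative-definite)

2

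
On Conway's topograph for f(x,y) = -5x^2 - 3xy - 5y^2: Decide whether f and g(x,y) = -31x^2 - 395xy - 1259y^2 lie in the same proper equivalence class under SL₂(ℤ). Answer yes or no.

D₁ = -91, D₂ = -91
f is negative-definite; reduce −f:
−f: reduced (well bottom): (5,3,5) with a≤c, −a<b≤a
flip sign back: reduced form of f is (-5,-3,-5)
g is negative-definite; reduce −g:
−g: translate: b→23 (≡395 mod 62), so (31,395,1259)→(31,23,5)
−g: flip: (31,23,5)→(5,-23,31)
−g: translate: b→-3 (≡-23 mod 10), so (5,-23,31)→(5,-3,5)
−g: flip: (5,-3,5)→(5,3,5)
−g: reduced (well bottom): (5,3,5) with a≤c, −a<b≤a
flip sign back: reduced form of g is (-5,-3,-5)
reduced forms (-5, -3, -5) vs (-5, -3, -5) ⇒ equivalent

yes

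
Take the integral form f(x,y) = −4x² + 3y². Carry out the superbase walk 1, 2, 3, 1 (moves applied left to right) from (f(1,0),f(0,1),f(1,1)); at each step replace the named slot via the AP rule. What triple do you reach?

start (-4,3,-1) = (f(1,0),f(0,1),f(1,1))
replace slot 1: 2·(3+(-1)) − (-4) = 8 → (8,3,-1)
replace slot 2: 2·(8+(-1)) − 3 = 11 → (8,11,-1)
replace slot 3: 2·(8+11) − (-1) = 39 → (8,11,39)
replace slot 1: 2·(11+39) − 8 = 92 → (92,11,39)

92,11,39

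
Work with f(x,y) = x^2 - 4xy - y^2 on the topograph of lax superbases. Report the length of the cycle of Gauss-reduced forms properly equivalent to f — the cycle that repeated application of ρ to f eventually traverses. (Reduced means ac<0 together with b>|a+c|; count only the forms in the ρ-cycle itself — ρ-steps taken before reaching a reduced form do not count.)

D = 20, ⌊√D⌋ = 4
descent: ρ → (-1,4,1)  [lands on river]
river: ρ → (1,4,-1)
ρ-cycle length = 2 (tail of 1 descent step not counted)

2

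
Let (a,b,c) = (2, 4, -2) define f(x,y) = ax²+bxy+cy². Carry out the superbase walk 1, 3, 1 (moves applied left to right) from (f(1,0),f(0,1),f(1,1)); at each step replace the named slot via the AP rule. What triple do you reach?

start (2,-2,4) = (f(1,0),f(0,1),f(1,1))
replace slot 1: 2·((-2)+4) − 2 = 2 → (2,-2,4)
replace slot 3: 2·(2+(-2)) − 4 = -4 → (2,-2,-4)
replace slot 1: 2·((-2)+(-4)) − 2 = -14 → (-14,-2,-4)

-14,-2,-4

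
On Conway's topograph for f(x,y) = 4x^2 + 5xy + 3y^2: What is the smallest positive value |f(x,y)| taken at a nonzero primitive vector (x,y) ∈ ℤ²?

translate: b→-3 (≡5 mod 8), so (4,5,3)→(4,-3,2)
flip: (4,-3,2)→(2,3,4)
translate: b→-1 (≡3 mod 4), so (2,3,4)→(2,-1,3)
reduced (well bottom): (2,-1,3) with a≤c, −a<b≤a
well minimum = a = 2

2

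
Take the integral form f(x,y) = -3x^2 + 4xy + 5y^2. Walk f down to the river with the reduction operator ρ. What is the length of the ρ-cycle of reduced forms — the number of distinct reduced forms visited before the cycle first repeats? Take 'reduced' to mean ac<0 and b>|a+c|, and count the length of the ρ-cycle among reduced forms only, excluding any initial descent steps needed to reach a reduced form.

D = 76, ⌊√D⌋ = 8
river: ρ → (5,6,-2)
river: ρ → (-2,6,5)
river: ρ → (5,4,-3)
river: ρ → (-3,8,1)
river: ρ → (1,8,-3)
river: ρ → (-3,4,5)
ρ-cycle length = 6 (tail of 0 descent steps not counted)

6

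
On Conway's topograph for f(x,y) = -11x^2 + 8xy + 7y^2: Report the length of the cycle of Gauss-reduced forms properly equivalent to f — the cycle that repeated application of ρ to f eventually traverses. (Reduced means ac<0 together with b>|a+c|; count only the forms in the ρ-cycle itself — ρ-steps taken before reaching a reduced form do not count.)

D = 372, ⌊√D⌋ = 19
river: ρ → (7,6,-12)
river: ρ → (-12,18,1)
river: ρ → (1,18,-12)
river: ρ → (-12,6,7)
river: ρ → (7,8,-11)
river: ρ → (-11,14,4)
river: ρ → (4,18,-3)
river: ρ → (-3,18,4)
river: ρ → (4,14,-11)
river: ρ → (-11,8,7)
ρ-cycle length = 10 (tail of 0 descent steps not counted)

10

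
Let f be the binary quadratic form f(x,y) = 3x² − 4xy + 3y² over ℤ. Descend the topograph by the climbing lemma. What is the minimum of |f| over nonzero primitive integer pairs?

translate: b→2 (≡-4 mod 6), so (3,-4,3)→(3,2,2)
flip: (3,2,2)→(2,-2,3)
translate: b→2 (≡-2 mod 4), so (2,-2,3)→(2,2,3)
reduced (well bottom): (2,2,3) with a≤c, −a<b≤a
well minimum = a = 2

2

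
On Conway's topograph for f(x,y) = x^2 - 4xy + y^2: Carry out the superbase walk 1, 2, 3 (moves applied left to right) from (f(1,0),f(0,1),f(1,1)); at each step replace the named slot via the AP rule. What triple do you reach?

start (1,1,-2) = (f(1,0),f(0,1),f(1,1))
replace slot 1: 2·(1+(-2)) − 1 = -3 → (-3,1,-2)
replace slot 2: 2·((-3)+(-2)) − 1 = -11 → (-3,-11,-2)
replace slot 3: 2·((-3)+(-11)) − (-2) = -26 → (-3,-11,-26)

-3,-11,-26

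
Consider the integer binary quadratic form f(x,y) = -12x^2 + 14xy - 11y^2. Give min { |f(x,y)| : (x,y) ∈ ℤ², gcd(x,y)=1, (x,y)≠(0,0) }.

translate: b→10 (≡-14 mod 24), so (12,-14,11)→(12,10,9)
flip: (12,10,9)→(9,-10,12)
translate: b→8 (≡-10 mod 18), so (9,-10,12)→(9,8,11)
reduced (well bottom): (9,8,11) with a≤c, −a<b≤a
well minimum |f| = |-9| = 9 (negative-definite)

9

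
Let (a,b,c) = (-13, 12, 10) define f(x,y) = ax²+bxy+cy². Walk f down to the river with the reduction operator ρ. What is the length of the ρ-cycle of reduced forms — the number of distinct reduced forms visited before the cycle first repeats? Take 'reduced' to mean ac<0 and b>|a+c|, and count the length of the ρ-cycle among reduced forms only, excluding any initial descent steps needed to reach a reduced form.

D = 664, ⌊√D⌋ = 25
river: ρ → (10,8,-15)
river: ρ → (-15,22,3)
river: ρ → (3,20,-22)
river: ρ → (-22,24,1)
river: ρ → (1,24,-22)
river: ρ → (-22,20,3)
river: ρ → (3,22,-15)
river: ρ → (-15,8,10)
river: ρ → (10,12,-13)
river: ρ → (-13,14,9)
river: ρ → (9,22,-5)
river: ρ → (-5,18,17)
river: ρ → (17,16,-6)
river: ρ → (-6,20,11)
river: ρ → (11,24,-2)
river: ρ → (-2,24,11)
river: ρ → (11,20,-6)
river: ρ → (-6,16,17)
river: ρ → (17,18,-5)
river: ρ → (-5,22,9)
river: ρ → (9,14,-13)
river: ρ → (-13,12,10)
ρ-cycle length = 22 (tail of 0 descent steps not counted)

22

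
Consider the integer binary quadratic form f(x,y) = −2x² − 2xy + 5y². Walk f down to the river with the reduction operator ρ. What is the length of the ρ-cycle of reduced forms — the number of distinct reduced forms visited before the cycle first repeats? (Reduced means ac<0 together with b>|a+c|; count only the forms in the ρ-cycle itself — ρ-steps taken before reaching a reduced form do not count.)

D = 44, ⌊√D⌋ = 6
descent: ρ → (5,2,-2)
descent: ρ → (-2,6,1)  [lands on river]
river: ρ → (1,6,-2)
ρ-cycle length = 2 (tail of 2 descent steps not counted)

2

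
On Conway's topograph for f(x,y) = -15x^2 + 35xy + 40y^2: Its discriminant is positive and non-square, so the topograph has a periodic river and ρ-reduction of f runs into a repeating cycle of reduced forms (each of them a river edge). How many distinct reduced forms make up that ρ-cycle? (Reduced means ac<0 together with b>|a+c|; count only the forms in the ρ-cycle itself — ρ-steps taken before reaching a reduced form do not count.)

D = 3625, ⌊√D⌋ = 60
river: ρ → (40,45,-10)
river: ρ → (-10,55,15)
river: ρ → (15,35,-40)
river: ρ → (-40,45,10)
river: ρ → (10,55,-15)
river: ρ → (-15,35,40)
ρ-cycle length = 6 (tail of 0 descent steps not counted)

6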